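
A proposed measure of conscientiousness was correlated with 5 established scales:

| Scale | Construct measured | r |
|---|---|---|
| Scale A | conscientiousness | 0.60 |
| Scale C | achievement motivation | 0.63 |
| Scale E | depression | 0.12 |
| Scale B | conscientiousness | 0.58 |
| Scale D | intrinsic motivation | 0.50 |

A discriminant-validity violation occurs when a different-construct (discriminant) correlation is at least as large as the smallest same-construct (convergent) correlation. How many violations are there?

1

Convergent (same construct = conscientiousness): Scale A, Scale B.
Smallest convergent = 0.58. Discriminant values: 0.63, 0.12, 0.50; count ≥ 0.58 → 1.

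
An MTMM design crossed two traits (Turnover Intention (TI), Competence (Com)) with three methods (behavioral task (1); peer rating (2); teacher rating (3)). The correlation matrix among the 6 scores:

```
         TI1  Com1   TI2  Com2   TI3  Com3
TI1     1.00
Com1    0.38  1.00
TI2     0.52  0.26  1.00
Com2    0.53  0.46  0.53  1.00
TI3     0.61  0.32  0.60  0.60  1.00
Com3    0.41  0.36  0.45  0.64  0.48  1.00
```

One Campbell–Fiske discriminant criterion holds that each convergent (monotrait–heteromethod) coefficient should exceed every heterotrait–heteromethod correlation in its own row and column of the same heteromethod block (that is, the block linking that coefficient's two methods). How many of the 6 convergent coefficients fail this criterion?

Convergent coefficients and their comparison sets:
TI (methods 1·2): 0.52 vs {0.53, 0.26} → fail.
TI (methods 1·3): 0.61 vs {0.41, 0.32} → pass.
TI (methods 2·3): 0.60 vs {0.45, 0.60} → fail.
Com (methods 1·2): 0.46 vs {0.26, 0.53} → fail.
Com (methods 1·3): 0.36 vs {0.32, 0.41} → fail.
Com (methods 2·3): 0.64 vs {0.60, 0.45} → pass.
4 of 6 fail.

4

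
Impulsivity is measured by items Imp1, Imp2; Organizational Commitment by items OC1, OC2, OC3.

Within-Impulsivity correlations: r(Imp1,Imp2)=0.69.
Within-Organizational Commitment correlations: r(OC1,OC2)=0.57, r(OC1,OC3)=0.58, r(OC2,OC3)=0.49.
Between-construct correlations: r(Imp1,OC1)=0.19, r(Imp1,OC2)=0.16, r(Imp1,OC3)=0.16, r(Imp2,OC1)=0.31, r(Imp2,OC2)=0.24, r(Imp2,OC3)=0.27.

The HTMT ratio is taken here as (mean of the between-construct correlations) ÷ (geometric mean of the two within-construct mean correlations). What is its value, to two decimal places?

0.36

Mean heterotrait r = 1.33/6 = 0.2217.
Mean within-Imp = 0.69/1 = 0.6900; mean within-OC = 1.64/3 = 0.5467.
Geometric mean = √(0.6900 × 0.5467) = 0.6142.
HTMT = 0.2217 / 0.6142 = 0.36.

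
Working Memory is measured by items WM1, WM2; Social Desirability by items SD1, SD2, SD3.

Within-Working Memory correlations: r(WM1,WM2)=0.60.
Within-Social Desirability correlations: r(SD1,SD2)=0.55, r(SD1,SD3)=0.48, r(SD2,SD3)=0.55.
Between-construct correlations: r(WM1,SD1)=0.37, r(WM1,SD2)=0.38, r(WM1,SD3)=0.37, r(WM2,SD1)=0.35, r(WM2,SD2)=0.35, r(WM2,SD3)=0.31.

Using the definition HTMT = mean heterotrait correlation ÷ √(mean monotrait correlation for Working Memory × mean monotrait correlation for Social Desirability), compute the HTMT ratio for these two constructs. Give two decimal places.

Mean heterotrait r = 2.13/6 = 0.3550.
Mean within-WM = 0.60/1 = 0.6000; mean within-SD = 1.58/3 = 0.5267.
Geometric mean = √(0.6000 × 0.5267) = 0.5622.
HTMT = 0.3550 / 0.5622 = 0.63.

0.63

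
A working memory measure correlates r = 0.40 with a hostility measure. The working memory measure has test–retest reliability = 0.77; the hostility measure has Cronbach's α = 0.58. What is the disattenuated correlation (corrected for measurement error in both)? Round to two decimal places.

r_true = r_obs / √(r_xx · r_yy) = 0.40 / √(0.77 × 0.58) = 0.40 / √0.4466 = 0.40 / 0.6683 ≈ 0.60.

0.60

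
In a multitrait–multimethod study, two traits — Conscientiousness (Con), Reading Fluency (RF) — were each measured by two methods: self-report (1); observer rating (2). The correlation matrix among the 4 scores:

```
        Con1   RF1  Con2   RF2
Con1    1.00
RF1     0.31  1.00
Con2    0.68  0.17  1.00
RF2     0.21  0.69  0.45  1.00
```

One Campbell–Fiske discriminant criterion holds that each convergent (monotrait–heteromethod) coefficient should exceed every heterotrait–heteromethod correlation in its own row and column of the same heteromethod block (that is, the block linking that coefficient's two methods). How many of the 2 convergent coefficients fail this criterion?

Convergent coefficients and their comparison sets:
Con (methods 1·2): 0.68 vs {0.21, 0.17} → pass.
RF (methods 1·2): 0.69 vs {0.17, 0.21} → pass.
0 of 2 fail.

0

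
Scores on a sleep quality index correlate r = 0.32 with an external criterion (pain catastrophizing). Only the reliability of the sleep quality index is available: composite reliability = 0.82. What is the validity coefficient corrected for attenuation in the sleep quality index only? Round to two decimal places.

0.35

Single correction: r_c = r_obs / √r_xx = 0.32 / √0.82 = 0.32 / 0.9055 ≈ 0.35.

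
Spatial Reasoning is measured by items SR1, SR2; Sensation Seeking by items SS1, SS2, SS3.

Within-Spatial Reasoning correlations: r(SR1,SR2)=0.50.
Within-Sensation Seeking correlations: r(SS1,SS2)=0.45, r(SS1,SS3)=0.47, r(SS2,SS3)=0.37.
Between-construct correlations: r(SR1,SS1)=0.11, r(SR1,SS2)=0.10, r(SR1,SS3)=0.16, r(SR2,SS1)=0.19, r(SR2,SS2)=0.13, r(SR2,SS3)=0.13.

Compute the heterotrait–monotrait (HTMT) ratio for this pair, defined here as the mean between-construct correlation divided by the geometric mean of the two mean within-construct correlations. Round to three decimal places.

0.295

Mean heterotrait r = 0.82/6 = 0.1367.
Mean within-SR = 0.50/1 = 0.5000; mean within-SS = 1.29/3 = 0.4300.
Geometric mean = √(0.5000 × 0.4300) = 0.4637.
HTMT = 0.1367 / 0.4637 = 0.295.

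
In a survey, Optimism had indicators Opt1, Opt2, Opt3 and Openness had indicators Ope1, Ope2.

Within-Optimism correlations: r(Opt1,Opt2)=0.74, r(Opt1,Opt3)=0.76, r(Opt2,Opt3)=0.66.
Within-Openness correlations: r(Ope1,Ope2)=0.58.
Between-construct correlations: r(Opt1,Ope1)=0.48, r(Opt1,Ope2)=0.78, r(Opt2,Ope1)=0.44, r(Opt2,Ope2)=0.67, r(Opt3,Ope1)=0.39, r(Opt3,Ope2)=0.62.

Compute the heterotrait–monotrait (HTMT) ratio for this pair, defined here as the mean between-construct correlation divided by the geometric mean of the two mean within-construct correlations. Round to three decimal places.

Mean heterotrait r = 3.38/6 = 0.5633.
Mean within-Opt = 2.16/3 = 0.7200; mean within-Ope = 0.58/1 = 0.5800.
Geometric mean = √(0.7200 × 0.5800) = 0.6462.
HTMT = 0.5633 / 0.6462 = 0.872.

0.872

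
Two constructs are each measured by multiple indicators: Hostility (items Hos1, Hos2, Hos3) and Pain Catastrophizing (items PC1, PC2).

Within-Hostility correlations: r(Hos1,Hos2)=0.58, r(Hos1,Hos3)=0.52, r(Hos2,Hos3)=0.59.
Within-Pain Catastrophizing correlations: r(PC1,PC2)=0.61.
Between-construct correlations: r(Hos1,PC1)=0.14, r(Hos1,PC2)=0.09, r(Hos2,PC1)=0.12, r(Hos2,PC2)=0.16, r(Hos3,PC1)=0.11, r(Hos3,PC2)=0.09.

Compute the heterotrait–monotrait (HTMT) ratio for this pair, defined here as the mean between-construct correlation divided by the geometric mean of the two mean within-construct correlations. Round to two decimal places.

0.20

Between-construct mean = 0.71/6 = 0.1183.
Mean within-Hos = 1.69/3 = 0.5633; mean within-PC = 0.61/1 = 0.6100.
Geometric mean = √(0.5633 × 0.6100) = 0.5862.
HTMT = 0.1183 / 0.5862 = 0.20.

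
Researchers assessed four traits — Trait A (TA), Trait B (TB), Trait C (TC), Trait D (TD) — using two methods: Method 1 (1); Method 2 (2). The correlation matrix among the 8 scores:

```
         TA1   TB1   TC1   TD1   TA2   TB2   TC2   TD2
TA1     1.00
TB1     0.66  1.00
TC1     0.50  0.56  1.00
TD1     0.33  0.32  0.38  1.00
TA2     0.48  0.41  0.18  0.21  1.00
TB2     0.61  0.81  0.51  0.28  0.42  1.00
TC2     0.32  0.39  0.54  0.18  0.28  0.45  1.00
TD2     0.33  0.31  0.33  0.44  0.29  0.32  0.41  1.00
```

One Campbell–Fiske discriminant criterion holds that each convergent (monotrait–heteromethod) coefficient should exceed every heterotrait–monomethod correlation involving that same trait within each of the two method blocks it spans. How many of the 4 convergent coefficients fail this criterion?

2

Checking each validity diagonal entry against its comparison values:
TA (methods 1·2): 0.48 vs {0.66, 0.42, 0.50, 0.28, 0.33, 0.29} → fail.
TB (methods 1·2): 0.81 vs {0.66, 0.42, 0.56, 0.45, 0.32, 0.32} → pass.
TC (methods 1·2): 0.54 vs {0.50, 0.28, 0.56, 0.45, 0.38, 0.41} → fail.
TD (methods 1·2): 0.44 vs {0.33, 0.29, 0.32, 0.32, 0.38, 0.41} → pass.
2 of 4 fail.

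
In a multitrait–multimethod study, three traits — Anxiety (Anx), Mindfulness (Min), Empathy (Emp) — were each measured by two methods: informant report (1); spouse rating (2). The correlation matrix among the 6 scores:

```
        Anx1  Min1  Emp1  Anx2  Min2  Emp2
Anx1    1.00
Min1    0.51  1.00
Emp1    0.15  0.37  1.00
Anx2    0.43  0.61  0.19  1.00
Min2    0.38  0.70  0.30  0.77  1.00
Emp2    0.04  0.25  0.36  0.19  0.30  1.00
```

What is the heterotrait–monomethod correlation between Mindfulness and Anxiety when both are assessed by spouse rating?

0.77

Different traits, same method: r(Min2, Anx2) = 0.77.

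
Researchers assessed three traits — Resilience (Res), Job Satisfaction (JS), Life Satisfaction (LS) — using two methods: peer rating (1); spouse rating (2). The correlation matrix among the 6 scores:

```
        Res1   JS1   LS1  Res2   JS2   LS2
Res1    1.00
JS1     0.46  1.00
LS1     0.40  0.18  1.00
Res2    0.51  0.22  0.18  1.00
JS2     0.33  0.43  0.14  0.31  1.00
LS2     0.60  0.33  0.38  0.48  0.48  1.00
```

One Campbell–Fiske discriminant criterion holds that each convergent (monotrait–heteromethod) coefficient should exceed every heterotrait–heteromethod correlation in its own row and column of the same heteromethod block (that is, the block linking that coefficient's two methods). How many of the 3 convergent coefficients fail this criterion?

Convergent coefficients and their comparison sets:
Res (methods 1·2): 0.51 vs {0.33, 0.22, 0.60, 0.18} → fail.
JS (methods 1·2): 0.43 vs {0.22, 0.33, 0.33, 0.14} → pass.
LS (methods 1·2): 0.38 vs {0.18, 0.60, 0.14, 0.33} → fail.
2 of 3 fail.

2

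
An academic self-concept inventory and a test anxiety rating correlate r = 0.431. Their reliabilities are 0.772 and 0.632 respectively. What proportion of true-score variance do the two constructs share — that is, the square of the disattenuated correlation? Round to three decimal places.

0.381

Disattenuated r = 0.431 / √(0.772 × 0.632) = 0.431 / 0.6985 = 0.6170.
Shared true-score variance = 0.6170² = 0.3807 ≈ 0.381.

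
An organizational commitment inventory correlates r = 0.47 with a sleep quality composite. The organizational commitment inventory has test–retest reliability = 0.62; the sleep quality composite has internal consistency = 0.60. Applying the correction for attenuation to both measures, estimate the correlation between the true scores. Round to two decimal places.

r_true = r_obs / √(r_xx · r_yy) = 0.47 / √(0.62 × 0.60) = 0.47 / √0.3720 = 0.47 / 0.6099 ≈ 0.77.

0.77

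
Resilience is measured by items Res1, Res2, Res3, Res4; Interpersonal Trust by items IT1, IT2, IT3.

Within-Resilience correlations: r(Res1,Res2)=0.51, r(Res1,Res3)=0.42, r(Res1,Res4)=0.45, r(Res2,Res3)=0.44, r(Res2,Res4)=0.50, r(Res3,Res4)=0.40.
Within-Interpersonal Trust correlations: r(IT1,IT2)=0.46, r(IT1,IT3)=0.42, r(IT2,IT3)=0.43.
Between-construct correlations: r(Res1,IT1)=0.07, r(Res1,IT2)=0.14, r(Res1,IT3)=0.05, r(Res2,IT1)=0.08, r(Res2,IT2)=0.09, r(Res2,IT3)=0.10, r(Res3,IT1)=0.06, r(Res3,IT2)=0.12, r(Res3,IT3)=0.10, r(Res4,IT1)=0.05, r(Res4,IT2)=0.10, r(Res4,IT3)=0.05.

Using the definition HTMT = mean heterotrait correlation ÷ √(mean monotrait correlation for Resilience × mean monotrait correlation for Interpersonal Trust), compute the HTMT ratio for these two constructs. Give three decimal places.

Mean between = 1.01/12 = 0.0842.
Mean within-Res = 2.72/6 = 0.4533; mean within-IT = 1.31/3 = 0.4367.
Geometric mean = √(0.4533 × 0.4367) = 0.4449.
HTMT = 0.0842 / 0.4449 = 0.189.

0.189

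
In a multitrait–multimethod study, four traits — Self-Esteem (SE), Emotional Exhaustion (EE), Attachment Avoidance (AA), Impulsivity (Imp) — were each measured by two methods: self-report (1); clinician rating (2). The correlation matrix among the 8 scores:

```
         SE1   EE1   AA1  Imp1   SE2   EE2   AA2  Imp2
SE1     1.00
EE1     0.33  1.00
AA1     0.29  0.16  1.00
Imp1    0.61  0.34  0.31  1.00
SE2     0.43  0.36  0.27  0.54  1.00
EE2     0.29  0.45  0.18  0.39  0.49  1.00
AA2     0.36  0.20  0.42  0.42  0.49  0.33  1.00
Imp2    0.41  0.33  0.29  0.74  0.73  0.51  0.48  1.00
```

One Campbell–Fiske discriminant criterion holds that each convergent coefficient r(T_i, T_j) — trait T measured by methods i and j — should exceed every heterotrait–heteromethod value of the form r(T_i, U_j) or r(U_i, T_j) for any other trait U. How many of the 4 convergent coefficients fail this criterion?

2

Checking each validity diagonal entry against its comparison values:
SE (methods 1·2): 0.43 vs {0.29, 0.36, 0.36, 0.27, 0.41, 0.54} → fail.
EE (methods 1·2): 0.45 vs {0.36, 0.29, 0.20, 0.18, 0.33, 0.39} → pass.
AA (methods 1·2): 0.42 vs {0.27, 0.36, 0.18, 0.20, 0.29, 0.42} → fail.
Imp (methods 1·2): 0.74 vs {0.54, 0.41, 0.39, 0.33, 0.42, 0.29} → pass.
2 of 4 fail.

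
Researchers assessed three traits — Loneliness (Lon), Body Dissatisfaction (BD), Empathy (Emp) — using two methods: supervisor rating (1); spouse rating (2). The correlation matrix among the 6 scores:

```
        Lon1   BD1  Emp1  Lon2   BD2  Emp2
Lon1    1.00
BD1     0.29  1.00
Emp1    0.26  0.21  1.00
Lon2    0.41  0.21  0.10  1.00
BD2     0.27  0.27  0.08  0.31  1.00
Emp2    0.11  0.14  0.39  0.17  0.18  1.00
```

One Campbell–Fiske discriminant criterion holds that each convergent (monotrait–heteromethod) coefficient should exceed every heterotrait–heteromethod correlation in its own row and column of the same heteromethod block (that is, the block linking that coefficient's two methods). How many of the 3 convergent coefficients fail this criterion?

Each convergent coefficient versus the relevant comparison correlations:
Lon (methods 1·2): 0.41 vs {0.27, 0.21, 0.11, 0.10} → pass.
BD (methods 1·2): 0.27 vs {0.21, 0.27, 0.14, 0.08} → fail.
Emp (methods 1·2): 0.39 vs {0.10, 0.11, 0.08, 0.14} → pass.
1 of 3 fail.

1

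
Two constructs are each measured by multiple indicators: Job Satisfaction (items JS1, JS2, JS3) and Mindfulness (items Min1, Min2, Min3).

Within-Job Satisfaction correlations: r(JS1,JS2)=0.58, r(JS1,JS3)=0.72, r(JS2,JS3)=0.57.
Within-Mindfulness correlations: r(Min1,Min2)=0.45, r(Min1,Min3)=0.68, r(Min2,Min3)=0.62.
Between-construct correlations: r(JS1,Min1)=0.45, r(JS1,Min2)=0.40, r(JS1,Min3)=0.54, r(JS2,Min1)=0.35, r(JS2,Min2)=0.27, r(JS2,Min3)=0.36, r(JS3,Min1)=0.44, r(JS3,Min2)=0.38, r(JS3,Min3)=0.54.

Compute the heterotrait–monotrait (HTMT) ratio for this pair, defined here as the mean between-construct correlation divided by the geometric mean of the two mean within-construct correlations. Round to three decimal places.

0.687

Mean heterotrait r = 3.73/9 = 0.4144.
Mean within-JS = 1.87/3 = 0.6233; mean within-Min = 1.75/3 = 0.5833.
Geometric mean = √(0.6233 × 0.5833) = 0.6030.
HTMT = 0.4144 / 0.6030 = 0.687.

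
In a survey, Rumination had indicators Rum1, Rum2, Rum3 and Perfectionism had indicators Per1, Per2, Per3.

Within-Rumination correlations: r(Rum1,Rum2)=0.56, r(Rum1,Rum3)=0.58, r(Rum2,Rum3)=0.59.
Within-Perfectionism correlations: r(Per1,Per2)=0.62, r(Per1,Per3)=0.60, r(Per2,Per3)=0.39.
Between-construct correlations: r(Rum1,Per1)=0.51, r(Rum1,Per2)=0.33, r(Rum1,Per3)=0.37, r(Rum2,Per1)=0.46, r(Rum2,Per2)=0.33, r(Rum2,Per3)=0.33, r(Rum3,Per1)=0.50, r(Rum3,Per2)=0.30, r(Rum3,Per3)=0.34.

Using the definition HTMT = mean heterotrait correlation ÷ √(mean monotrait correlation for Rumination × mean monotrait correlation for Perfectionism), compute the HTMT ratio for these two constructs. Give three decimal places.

0.693

Mean between = 3.47/9 = 0.3856.
Mean within-Rum = 1.73/3 = 0.5767; mean within-Per = 1.61/3 = 0.5367.
Geometric mean = √(0.5767 × 0.5367) = 0.5563.
HTMT = 0.3856 / 0.5563 = 0.693.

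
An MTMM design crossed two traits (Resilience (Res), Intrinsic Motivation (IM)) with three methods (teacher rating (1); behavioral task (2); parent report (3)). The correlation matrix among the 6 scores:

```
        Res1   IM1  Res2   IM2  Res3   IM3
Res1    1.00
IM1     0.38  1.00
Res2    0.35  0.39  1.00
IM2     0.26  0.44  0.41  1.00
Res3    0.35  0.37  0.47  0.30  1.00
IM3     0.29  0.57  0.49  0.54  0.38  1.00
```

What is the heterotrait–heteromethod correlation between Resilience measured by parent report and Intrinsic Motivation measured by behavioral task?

0.30

Different traits and methods: r(Res3, IM2) = 0.30.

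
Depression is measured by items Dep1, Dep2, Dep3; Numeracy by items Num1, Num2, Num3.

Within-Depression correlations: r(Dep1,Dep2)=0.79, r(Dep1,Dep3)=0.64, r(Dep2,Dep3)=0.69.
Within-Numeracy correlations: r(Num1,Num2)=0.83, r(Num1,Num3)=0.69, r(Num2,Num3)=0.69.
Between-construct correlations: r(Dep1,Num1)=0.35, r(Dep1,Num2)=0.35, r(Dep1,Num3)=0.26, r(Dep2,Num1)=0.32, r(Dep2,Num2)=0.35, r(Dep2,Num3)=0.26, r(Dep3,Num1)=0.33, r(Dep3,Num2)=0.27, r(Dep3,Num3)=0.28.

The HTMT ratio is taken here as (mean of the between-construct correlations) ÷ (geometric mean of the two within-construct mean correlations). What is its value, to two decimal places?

0.43

Mean between = 2.77/9 = 0.3078.
Mean within-Dep = 2.12/3 = 0.7067; mean within-Num = 2.21/3 = 0.7367.
Geometric mean = √(0.7067 × 0.7367) = 0.7215.
HTMT = 0.3078 / 0.7215 = 0.43.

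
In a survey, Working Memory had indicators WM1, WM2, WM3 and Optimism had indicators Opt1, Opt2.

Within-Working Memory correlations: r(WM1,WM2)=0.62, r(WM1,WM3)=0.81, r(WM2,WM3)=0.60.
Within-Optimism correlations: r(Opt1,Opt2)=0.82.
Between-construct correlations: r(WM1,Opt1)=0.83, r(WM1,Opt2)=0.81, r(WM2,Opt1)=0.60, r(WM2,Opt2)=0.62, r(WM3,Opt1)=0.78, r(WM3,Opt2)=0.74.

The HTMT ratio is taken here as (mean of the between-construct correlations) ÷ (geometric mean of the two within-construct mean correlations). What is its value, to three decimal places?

Mean between = 4.38/6 = 0.7300.
Mean within-WM = 2.03/3 = 0.6767; mean within-Opt = 0.82/1 = 0.8200.
Geometric mean = √(0.6767 × 0.8200) = 0.7449.
HTMT = 0.7300 / 0.7449 = 0.980.

0.980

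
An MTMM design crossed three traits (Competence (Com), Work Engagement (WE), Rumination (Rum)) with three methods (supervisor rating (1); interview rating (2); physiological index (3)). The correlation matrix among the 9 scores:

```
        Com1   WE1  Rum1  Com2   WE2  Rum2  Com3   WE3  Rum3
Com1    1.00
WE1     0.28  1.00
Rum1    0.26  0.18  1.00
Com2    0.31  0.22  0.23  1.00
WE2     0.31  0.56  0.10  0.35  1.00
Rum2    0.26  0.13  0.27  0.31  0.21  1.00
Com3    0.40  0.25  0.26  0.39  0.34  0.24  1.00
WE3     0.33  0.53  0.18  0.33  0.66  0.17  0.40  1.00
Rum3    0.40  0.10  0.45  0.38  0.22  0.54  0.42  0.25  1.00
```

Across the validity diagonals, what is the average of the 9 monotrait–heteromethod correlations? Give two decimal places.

Convergent values: 0.31, 0.40, 0.39, 0.56, 0.53, 0.66, 0.27, 0.45, 0.54; mean = 4.11/9 = 0.46.

0.46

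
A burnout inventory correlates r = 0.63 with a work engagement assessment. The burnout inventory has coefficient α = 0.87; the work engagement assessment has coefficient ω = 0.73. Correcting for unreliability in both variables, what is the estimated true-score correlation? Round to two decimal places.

0.79

r_true = r_obs / √(r_xx · r_yy) = 0.63 / √(0.87 × 0.73) = 0.63 / √0.6351 = 0.63 / 0.7969 ≈ 0.79.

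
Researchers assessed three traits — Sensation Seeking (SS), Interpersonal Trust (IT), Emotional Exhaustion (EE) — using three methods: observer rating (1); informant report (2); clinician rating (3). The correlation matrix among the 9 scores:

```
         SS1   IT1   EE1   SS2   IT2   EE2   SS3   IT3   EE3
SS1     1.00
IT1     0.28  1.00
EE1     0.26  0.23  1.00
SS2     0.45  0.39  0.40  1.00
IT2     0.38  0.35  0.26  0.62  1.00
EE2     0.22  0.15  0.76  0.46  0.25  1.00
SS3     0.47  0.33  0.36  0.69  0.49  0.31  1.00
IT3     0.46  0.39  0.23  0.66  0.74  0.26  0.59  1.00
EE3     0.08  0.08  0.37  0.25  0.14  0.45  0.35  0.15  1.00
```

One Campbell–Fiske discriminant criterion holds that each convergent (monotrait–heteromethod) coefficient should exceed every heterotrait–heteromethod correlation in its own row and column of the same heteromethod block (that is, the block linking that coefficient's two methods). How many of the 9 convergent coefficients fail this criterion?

2

Each convergent coefficient versus the relevant comparison correlations:
SS (methods 1·2): 0.45 vs {0.38, 0.39, 0.22, 0.40} → pass.
SS (methods 1·3): 0.47 vs {0.46, 0.33, 0.08, 0.36} → pass.
SS (methods 2·3): 0.69 vs {0.66, 0.49, 0.25, 0.31} → pass.
IT (methods 1·2): 0.35 vs {0.39, 0.38, 0.15, 0.26} → fail.
IT (methods 1·3): 0.39 vs {0.33, 0.46, 0.08, 0.23} → fail.
IT (methods 2·3): 0.74 vs {0.49, 0.66, 0.14, 0.26} → pass.
EE (methods 1·2): 0.76 vs {0.40, 0.22, 0.26, 0.15} → pass.
EE (methods 1·3): 0.37 vs {0.36, 0.08, 0.23, 0.08} → pass.
EE (methods 2·3): 0.45 vs {0.31, 0.25, 0.26, 0.14} → pass.
2 of 9 fail.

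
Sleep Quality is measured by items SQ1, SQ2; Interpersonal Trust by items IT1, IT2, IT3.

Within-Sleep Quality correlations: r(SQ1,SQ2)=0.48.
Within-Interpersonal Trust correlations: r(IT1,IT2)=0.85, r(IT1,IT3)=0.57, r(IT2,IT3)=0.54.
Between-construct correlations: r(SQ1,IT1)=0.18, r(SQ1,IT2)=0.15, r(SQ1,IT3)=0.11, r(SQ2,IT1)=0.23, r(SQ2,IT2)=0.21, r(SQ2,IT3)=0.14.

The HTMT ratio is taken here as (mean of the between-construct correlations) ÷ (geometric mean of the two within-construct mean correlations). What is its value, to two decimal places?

0.30

Mean heterotrait r = 1.02/6 = 0.1700.
Mean within-SQ = 0.48/1 = 0.4800; mean within-IT = 1.96/3 = 0.6533.
Geometric mean = √(0.4800 × 0.6533) = 0.5600.
HTMT = 0.1700 / 0.5600 = 0.30.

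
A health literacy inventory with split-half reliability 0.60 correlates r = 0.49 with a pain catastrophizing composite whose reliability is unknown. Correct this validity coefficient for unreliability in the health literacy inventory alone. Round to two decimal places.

Single correction: r_c = r_obs / √r_xx = 0.49 / √0.60 = 0.49 / 0.7746 ≈ 0.63.

0.63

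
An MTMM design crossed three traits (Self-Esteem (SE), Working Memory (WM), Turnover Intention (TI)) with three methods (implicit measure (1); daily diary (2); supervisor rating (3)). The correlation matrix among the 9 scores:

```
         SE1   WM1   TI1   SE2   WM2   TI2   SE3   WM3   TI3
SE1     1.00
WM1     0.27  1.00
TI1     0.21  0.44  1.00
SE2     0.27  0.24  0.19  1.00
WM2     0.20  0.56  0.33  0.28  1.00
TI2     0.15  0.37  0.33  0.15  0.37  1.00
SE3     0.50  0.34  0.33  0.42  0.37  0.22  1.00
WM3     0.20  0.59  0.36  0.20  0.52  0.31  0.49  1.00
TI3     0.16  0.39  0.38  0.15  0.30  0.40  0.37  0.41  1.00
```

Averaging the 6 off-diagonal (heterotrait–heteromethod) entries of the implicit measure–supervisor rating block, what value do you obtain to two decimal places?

HTHM values (method 1 × method 3): 0.20, 0.16, 0.34, 0.39, 0.33, 0.36; mean = 1.78/6 = 0.30.

0.30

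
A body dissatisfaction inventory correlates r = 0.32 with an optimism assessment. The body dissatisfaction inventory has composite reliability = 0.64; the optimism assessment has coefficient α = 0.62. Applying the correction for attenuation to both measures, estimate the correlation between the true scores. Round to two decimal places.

r_true = r_obs / √(r_xx · r_yy) = 0.32 / √(0.64 × 0.62) = 0.32 / √0.3968 = 0.32 / 0.6299 ≈ 0.51.

0.51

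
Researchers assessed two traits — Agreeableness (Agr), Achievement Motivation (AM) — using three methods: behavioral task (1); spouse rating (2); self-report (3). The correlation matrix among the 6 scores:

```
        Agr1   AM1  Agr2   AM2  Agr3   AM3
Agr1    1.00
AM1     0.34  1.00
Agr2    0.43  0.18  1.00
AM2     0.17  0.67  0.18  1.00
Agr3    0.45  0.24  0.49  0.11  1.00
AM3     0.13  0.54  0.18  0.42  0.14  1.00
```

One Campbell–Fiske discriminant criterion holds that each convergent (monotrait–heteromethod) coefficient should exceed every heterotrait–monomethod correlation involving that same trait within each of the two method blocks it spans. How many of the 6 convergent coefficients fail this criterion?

Each convergent coefficient versus the relevant comparison correlations:
Agr (methods 1·2): 0.43 vs {0.34, 0.18} → pass.
Agr (methods 1·3): 0.45 vs {0.34, 0.14} → pass.
Agr (methods 2·3): 0.49 vs {0.18, 0.14} → pass.
AM (methods 1·2): 0.67 vs {0.34, 0.18} → pass.
AM (methods 1·3): 0.54 vs {0.34, 0.14} → pass.
AM (methods 2·3): 0.42 vs {0.18, 0.14} → pass.
0 of 6 fail.

0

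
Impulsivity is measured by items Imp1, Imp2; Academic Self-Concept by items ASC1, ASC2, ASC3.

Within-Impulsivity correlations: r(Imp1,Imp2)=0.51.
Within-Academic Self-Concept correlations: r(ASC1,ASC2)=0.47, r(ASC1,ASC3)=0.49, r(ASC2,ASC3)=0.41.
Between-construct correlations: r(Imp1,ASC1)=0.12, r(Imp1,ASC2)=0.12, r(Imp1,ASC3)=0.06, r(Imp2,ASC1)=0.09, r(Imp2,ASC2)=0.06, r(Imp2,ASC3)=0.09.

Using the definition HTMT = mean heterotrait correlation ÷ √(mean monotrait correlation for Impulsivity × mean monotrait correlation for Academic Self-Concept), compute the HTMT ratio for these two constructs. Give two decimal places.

Between-construct mean = 0.54/6 = 0.0900.
Mean within-Imp = 0.51/1 = 0.5100; mean within-ASC = 1.37/3 = 0.4567.
Geometric mean = √(0.5100 × 0.4567) = 0.4826.
HTMT = 0.0900 / 0.4826 = 0.19.

0.19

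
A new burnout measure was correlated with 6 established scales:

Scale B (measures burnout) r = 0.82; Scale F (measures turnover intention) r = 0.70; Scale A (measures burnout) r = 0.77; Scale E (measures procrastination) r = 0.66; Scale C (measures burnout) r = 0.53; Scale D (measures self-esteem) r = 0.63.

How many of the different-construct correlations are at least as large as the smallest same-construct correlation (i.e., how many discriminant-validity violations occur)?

Convergent (same construct = burnout): Scale B, Scale A, Scale C.
Smallest convergent = 0.53. Discriminant values: 0.70, 0.66, 0.63; count ≥ 0.53 → 3.

3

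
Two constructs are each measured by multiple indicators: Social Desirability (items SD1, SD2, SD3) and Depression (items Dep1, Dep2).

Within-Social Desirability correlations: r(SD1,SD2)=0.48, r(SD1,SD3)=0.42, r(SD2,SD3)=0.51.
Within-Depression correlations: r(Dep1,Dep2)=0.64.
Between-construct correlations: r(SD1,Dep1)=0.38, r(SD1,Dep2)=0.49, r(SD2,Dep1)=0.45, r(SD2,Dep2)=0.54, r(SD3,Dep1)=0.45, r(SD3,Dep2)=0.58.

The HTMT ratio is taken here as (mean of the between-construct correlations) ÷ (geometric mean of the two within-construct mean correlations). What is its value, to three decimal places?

0.878

Between-construct mean = 2.89/6 = 0.4817.
Mean within-SD = 1.41/3 = 0.4700; mean within-Dep = 0.64/1 = 0.6400.
Geometric mean = √(0.4700 × 0.6400) = 0.5485.
HTMT = 0.4817 / 0.5485 = 0.878.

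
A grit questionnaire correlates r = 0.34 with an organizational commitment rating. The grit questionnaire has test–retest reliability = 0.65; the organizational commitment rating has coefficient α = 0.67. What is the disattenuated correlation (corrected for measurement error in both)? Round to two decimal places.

0.52

r_true = r_obs / √(r_xx · r_yy) = 0.34 / √(0.65 × 0.67) = 0.34 / √0.4355 = 0.34 / 0.6599 ≈ 0.52.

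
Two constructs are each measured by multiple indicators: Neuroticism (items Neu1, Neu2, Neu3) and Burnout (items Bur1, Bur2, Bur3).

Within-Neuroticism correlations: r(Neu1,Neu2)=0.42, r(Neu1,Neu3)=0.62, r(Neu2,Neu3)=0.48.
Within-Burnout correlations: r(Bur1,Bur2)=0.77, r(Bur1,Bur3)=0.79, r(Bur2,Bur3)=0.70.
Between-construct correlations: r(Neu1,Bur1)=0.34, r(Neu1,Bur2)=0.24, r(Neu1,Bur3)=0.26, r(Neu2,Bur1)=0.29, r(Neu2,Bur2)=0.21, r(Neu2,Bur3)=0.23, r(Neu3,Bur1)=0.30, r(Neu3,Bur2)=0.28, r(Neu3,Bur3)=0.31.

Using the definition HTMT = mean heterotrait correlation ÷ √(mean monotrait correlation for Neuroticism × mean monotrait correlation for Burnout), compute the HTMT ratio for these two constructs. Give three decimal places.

Between-construct mean = 2.46/9 = 0.2733.
Mean within-Neu = 1.52/3 = 0.5067; mean within-Bur = 2.26/3 = 0.7533.
Geometric mean = √(0.5067 × 0.7533) = 0.6178.
HTMT = 0.2733 / 0.6178 = 0.442.

0.442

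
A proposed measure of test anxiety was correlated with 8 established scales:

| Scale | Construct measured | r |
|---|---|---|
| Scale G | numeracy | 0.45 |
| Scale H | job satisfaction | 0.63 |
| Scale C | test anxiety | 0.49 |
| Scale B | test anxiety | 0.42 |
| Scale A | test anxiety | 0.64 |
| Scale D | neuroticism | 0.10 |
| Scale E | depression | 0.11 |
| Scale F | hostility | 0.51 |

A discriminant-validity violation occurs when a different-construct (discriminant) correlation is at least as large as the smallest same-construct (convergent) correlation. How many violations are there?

3

Convergent (same construct = test anxiety): Scale C, Scale B, Scale A.
Smallest convergent = 0.42. Discriminant values: 0.45, 0.63, 0.10, 0.11, 0.51; count ≥ 0.42 → 3.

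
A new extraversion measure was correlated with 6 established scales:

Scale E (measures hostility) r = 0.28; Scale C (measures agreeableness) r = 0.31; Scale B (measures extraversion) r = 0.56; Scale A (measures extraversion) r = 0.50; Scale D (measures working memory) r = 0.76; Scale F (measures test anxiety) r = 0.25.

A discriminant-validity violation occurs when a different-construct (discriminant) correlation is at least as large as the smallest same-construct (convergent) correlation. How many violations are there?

1

Convergent (same construct = extraversion): Scale B, Scale A.
Smallest convergent = 0.50. Discriminant values: 0.28, 0.31, 0.76, 0.25; count ≥ 0.50 → 1.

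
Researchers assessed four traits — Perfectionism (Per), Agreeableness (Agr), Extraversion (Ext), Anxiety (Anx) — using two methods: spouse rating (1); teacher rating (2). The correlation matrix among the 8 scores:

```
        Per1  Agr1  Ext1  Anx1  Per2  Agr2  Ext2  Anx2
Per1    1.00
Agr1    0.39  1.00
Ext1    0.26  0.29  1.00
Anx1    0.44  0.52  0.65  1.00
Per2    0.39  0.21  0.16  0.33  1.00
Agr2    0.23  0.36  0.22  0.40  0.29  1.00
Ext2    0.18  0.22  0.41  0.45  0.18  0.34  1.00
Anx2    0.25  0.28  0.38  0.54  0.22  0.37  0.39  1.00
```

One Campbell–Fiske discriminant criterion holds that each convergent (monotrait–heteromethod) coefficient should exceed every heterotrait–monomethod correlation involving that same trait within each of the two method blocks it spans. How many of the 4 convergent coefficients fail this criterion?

Each convergent coefficient versus the relevant comparison correlations:
Per (methods 1·2): 0.39 vs {0.39, 0.29, 0.26, 0.18, 0.44, 0.22} → fail.
Agr (methods 1·2): 0.36 vs {0.39, 0.29, 0.29, 0.34, 0.52, 0.37} → fail.
Ext (methods 1·2): 0.41 vs {0.26, 0.18, 0.29, 0.34, 0.65, 0.39} → fail.
Anx (methods 1·2): 0.54 vs {0.44, 0.22, 0.52, 0.37, 0.65, 0.39} → fail.
4 of 4 fail.

4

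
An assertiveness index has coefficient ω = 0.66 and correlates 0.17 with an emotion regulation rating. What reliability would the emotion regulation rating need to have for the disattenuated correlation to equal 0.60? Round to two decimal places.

r_true = r_obs / √(r_xx · r_yy) ⇒ 0.60 = 0.17 / √(0.66 · r_yy).
√(0.66 · r_yy) = 0.17 / 0.60 = 0.2833; 0.66 · r_yy = 0.0803; r_yy = 0.0803 / 0.66 ≈ 0.12.

0.12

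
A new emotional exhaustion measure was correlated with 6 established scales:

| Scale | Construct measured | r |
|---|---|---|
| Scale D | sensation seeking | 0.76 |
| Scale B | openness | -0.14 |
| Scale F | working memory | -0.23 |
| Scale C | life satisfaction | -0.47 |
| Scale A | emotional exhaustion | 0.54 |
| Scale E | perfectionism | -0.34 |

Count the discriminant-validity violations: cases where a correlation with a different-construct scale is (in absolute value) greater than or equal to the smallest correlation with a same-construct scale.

Convergent (same construct = emotional exhaustion): Scale A.
Smallest convergent = 0.54. Discriminant |r|: 0.76, 0.14, 0.23, 0.47, 0.34; count ≥ 0.54 → 1.

1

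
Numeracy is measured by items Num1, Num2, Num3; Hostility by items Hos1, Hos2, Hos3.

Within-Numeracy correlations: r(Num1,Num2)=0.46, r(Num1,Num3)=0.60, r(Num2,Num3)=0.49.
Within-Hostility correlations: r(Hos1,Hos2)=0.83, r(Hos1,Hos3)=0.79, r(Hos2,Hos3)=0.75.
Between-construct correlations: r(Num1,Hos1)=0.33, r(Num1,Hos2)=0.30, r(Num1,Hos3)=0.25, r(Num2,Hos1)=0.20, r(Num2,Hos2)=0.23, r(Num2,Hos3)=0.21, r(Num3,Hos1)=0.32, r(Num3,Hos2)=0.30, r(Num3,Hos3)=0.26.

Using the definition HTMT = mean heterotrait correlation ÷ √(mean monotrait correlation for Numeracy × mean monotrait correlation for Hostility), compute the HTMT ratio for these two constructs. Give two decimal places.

0.42

Mean heterotrait r = 2.40/9 = 0.2667.
Mean within-Num = 1.55/3 = 0.5167; mean within-Hos = 2.37/3 = 0.7900.
Geometric mean = √(0.5167 × 0.7900) = 0.6389.
HTMT = 0.2667 / 0.6389 = 0.42.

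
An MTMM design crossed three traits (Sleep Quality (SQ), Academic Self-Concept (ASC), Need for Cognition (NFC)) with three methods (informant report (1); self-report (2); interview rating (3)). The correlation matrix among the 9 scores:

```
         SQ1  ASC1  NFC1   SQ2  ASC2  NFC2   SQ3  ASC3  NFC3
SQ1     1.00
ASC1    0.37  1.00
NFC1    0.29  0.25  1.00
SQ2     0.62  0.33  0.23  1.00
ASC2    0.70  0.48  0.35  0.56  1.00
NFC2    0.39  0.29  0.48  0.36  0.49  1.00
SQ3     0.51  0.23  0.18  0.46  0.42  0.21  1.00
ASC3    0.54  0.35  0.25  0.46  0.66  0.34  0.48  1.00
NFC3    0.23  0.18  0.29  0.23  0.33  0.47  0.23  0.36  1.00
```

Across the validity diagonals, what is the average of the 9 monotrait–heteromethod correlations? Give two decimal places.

0.48

Convergent values: 0.62, 0.51, 0.46, 0.48, 0.35, 0.66, 0.48, 0.29, 0.47; mean = 4.32/9 = 0.48.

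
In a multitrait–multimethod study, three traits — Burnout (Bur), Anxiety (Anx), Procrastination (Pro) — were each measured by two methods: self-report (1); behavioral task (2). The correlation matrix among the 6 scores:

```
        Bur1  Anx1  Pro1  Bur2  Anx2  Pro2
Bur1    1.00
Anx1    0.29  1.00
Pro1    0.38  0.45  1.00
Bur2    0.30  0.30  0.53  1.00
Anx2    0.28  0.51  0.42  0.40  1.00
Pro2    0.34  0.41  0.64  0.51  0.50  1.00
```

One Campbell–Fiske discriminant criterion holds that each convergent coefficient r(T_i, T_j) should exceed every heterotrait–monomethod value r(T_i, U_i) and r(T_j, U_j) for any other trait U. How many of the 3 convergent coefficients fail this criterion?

1

Each convergent coefficient versus the relevant comparison correlations:
Bur (methods 1·2): 0.30 vs {0.29, 0.40, 0.38, 0.51} → fail.
Anx (methods 1·2): 0.51 vs {0.29, 0.40, 0.45, 0.50} → pass.
Pro (methods 1·2): 0.64 vs {0.38, 0.51, 0.45, 0.50} → pass.
1 of 3 fail.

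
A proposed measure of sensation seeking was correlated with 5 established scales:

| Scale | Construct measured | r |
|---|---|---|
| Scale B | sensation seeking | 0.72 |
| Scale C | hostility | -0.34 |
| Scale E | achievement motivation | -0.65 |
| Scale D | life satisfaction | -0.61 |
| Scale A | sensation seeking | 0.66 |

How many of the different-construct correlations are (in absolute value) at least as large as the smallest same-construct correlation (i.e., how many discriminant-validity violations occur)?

0

Convergent (same construct = sensation seeking): Scale B, Scale A.
Smallest convergent = 0.66. Discriminant |r|: 0.34, 0.65, 0.61; count ≥ 0.66 → 0.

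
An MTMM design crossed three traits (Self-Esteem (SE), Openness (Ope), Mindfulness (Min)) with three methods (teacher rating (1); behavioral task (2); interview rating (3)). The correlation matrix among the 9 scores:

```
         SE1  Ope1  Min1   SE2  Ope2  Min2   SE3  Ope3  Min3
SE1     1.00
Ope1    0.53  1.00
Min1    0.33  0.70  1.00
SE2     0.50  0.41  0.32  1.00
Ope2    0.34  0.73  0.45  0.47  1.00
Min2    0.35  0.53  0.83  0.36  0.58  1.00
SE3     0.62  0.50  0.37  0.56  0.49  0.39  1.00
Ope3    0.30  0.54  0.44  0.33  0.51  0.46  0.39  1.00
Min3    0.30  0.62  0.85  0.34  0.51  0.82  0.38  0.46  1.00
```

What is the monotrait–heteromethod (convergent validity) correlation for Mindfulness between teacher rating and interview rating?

Same trait (Min), different methods: r(Min1, Min3) = 0.85.

0.85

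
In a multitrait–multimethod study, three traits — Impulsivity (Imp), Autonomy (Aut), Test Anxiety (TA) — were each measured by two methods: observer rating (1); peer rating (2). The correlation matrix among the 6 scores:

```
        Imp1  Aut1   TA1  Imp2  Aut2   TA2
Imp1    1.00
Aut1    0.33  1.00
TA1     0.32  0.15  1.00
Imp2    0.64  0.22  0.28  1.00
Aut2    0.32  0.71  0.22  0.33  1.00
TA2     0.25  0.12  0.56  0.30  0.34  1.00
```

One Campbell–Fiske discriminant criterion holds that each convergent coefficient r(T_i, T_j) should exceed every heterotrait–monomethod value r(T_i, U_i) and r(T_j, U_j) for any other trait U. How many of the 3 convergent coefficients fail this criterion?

0

Convergent coefficients and their comparison sets:
Imp (methods 1·2): 0.64 vs {0.33, 0.33, 0.32, 0.30} → pass.
Aut (methods 1·2): 0.71 vs {0.33, 0.33, 0.15, 0.34} → pass.
TA (methods 1·2): 0.56 vs {0.32, 0.30, 0.15, 0.34} → pass.
0 of 3 fail.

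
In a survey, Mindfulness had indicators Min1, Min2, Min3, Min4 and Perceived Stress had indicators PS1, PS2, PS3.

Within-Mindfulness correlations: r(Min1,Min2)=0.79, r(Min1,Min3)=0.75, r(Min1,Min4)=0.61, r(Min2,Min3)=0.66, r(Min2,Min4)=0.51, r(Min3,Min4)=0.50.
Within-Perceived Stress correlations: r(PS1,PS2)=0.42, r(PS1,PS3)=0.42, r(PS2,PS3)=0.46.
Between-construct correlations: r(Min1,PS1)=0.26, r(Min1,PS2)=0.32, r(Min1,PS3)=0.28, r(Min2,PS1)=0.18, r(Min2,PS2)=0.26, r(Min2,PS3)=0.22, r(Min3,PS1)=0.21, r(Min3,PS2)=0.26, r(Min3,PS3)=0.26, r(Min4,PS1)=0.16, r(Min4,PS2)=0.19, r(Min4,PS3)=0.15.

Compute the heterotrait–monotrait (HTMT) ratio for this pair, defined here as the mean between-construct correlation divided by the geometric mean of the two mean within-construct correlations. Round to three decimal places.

Between-construct mean = 2.75/12 = 0.2292.
Mean within-Min = 3.82/6 = 0.6367; mean within-PS = 1.30/3 = 0.4333.
Geometric mean = √(0.6367 × 0.4333) = 0.5252.
HTMT = 0.2292 / 0.5252 = 0.436.

0.436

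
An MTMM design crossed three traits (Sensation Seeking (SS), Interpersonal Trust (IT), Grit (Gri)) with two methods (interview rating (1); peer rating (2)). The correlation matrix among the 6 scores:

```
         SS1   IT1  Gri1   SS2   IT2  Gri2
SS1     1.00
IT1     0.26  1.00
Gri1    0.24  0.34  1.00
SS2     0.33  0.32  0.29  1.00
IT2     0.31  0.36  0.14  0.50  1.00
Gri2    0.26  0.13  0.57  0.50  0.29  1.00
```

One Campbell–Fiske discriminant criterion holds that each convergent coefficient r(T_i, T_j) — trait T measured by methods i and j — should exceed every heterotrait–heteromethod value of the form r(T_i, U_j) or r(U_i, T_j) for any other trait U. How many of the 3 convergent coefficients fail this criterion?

Checking each validity diagonal entry against its comparison values:
SS (methods 1·2): 0.33 vs {0.31, 0.32, 0.26, 0.29} → pass.
IT (methods 1·2): 0.36 vs {0.32, 0.31, 0.13, 0.14} → pass.
Gri (methods 1·2): 0.57 vs {0.29, 0.26, 0.14, 0.13} → pass.
0 of 3 fail.

0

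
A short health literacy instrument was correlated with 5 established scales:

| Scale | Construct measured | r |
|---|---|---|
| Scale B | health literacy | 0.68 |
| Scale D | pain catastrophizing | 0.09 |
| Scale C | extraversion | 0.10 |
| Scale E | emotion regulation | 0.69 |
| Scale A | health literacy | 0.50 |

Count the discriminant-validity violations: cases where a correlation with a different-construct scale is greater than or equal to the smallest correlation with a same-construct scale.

1

Convergent (same construct = health literacy): Scale B, Scale A.
Smallest convergent = 0.50. Discriminant values: 0.09, 0.10, 0.69; count ≥ 0.50 → 1.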